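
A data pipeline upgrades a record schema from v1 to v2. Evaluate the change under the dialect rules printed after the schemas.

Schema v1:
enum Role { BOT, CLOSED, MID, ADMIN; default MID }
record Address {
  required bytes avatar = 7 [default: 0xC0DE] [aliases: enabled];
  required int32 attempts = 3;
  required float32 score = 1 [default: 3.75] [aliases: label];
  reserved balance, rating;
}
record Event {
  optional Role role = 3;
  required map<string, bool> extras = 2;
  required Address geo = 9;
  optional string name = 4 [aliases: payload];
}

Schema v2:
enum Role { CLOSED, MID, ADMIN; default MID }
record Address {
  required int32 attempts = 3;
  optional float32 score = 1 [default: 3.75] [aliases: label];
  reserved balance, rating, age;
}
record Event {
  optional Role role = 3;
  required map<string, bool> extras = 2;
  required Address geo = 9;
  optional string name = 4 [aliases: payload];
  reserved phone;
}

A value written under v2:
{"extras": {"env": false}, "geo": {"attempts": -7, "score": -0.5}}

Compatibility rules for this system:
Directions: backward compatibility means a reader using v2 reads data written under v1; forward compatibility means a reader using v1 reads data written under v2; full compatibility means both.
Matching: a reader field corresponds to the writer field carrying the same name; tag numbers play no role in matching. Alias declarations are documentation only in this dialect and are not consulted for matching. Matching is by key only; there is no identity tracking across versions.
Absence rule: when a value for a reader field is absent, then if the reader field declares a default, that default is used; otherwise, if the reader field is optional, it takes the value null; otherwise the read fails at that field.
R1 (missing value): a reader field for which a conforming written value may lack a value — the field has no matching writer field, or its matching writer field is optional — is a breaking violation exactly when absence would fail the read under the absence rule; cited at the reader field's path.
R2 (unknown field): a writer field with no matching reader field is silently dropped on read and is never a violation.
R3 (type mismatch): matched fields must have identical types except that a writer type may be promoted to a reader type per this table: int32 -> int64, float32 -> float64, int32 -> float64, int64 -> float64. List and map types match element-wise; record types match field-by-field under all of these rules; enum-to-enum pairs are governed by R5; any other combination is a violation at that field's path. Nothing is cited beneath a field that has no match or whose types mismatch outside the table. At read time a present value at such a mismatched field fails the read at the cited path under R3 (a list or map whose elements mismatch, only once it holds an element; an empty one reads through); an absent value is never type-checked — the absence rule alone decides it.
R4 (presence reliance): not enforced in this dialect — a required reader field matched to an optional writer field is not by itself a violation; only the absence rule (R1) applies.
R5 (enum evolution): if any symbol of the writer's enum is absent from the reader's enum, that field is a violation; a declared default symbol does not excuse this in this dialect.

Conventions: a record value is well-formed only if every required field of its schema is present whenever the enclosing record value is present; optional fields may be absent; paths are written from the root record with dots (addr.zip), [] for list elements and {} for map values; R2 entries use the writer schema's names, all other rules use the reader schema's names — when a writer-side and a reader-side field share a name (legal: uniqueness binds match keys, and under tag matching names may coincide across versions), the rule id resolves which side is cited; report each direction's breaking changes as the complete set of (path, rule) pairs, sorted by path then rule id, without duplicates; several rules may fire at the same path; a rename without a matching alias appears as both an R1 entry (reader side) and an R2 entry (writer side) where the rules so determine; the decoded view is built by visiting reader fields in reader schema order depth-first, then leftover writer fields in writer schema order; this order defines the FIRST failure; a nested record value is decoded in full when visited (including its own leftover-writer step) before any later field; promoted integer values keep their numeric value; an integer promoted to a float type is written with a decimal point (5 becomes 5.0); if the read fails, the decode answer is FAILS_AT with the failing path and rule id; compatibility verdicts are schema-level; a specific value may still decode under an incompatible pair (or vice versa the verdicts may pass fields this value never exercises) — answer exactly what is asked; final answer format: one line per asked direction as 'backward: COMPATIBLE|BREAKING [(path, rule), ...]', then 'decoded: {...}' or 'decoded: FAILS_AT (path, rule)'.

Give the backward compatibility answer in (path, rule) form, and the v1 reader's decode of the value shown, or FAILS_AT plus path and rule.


the writer's type comes first in each Event pair
checking backward for Event: reader v2 against writer v1:
  role: paired with writer role (Role -> Role; writer optional)
  extras: paired with writer extras (map<string, bool> -> map<string, bool>; writer required)
  geo: paired with writer geo (Address -> Address; writer required)
  name: paired with writer name (string -> string; writer optional)
  geo.attempts: paired with writer geo.attempts (int32 -> int32; writer required)
  geo.score: paired with writer geo.score (float32 -> float32; writer required)
  writer field geo.avatar has no reader counterpart
  breaking: (role, R5)
  => backward verdict for Event: BREAKING, 1 violation(s)
decode walk for Event under reader schema v1:
  role := null (absent, optional -> null)
  extras := {"env": false}
  geo.avatar := 0xC0DE (absent -> default)
  geo.attempts := -7
  geo.score := -0.5
  name := null (absent, optional -> null)
  => decoded: {"role": null, "extras": {"env": false}, "geo": {"avatar": 0xC0DE, "attempts": -7, "score": -0.5}, "name": null}
diffs on Event not affecting the asked answer:
  field score in record Address: required changed to optional -> triggers nothing under Event's printed rules — same verdict
  removed field avatar from record Address -> triggers nothing under Event's printed rules — same verdict

backward: BREAKING [(role, R5)]; decoded: {"role": null, "extras": {"env": false}, "geo": {"avatar": 0xC0DE, "attempts": -7, "score": -0.5}, "name": null}


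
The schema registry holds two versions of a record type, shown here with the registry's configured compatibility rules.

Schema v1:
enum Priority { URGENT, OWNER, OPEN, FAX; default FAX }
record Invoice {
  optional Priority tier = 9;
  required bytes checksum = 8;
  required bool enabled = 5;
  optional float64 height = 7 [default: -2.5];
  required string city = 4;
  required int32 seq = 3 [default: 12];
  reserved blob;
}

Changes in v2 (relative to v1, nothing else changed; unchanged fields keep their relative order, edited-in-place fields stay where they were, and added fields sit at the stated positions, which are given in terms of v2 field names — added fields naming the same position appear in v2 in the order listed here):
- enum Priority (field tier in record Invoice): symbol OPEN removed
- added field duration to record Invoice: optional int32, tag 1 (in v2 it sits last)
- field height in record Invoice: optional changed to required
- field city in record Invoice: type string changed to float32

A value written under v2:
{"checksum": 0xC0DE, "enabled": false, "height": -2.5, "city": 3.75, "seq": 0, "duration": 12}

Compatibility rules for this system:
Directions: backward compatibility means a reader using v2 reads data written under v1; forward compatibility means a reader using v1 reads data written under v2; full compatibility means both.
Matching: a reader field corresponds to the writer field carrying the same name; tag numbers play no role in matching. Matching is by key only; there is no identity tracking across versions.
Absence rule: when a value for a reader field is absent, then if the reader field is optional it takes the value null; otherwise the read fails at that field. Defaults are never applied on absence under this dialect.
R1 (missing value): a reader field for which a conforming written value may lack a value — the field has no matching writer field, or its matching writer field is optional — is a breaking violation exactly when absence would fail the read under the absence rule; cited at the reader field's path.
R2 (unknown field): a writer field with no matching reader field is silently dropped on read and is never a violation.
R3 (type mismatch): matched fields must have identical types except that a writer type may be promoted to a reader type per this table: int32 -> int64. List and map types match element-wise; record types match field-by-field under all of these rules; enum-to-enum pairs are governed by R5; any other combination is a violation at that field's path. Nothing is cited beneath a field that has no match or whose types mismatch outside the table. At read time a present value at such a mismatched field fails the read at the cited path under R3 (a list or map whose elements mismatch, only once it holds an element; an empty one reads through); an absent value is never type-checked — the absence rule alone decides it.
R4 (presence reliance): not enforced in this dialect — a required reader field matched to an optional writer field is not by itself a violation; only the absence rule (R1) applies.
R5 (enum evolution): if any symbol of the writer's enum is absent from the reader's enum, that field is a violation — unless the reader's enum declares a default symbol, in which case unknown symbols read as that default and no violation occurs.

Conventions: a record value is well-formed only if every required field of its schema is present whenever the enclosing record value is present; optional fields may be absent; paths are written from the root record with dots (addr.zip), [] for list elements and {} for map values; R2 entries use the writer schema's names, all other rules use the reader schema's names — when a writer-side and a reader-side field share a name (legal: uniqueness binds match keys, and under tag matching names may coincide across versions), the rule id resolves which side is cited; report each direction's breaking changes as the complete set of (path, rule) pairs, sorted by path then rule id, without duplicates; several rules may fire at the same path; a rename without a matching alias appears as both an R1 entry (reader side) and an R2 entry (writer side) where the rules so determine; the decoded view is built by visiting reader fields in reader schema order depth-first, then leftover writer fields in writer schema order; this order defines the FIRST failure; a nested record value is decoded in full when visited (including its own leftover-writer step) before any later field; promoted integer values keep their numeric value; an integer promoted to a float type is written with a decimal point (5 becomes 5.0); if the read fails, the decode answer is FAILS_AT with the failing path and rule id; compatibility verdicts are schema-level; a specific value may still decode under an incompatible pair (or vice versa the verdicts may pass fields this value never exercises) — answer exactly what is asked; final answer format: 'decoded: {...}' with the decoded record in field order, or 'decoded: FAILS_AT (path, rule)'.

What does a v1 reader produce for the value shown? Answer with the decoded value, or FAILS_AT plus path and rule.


each type pair in Invoice: writer, then reader
decoding the Invoice value with the v1 reader:
  tier := null (missing; optional => null)
  checksum := 0xC0DE
  enabled := false
  height := -2.5
  read fails at city under R3
  => FAILS_AT (city, R3)
the rest of the Invoice diff is inert for this question:
  enum Priority (field tier in record Invoice): symbol OPEN removed -> fires no rule on Invoice under this dialect and leaves the result unchanged
  added field duration to record Invoice: optional int32, tag 1 (in v2 it sits last) -> fires no rule on Invoice under this dialect and leaves the result unchanged
  field height in record Invoice: optional changed to required -> affects the rule determinations only; this particular Invoice value decodes identically

decoded: FAILS_AT (city, R3)


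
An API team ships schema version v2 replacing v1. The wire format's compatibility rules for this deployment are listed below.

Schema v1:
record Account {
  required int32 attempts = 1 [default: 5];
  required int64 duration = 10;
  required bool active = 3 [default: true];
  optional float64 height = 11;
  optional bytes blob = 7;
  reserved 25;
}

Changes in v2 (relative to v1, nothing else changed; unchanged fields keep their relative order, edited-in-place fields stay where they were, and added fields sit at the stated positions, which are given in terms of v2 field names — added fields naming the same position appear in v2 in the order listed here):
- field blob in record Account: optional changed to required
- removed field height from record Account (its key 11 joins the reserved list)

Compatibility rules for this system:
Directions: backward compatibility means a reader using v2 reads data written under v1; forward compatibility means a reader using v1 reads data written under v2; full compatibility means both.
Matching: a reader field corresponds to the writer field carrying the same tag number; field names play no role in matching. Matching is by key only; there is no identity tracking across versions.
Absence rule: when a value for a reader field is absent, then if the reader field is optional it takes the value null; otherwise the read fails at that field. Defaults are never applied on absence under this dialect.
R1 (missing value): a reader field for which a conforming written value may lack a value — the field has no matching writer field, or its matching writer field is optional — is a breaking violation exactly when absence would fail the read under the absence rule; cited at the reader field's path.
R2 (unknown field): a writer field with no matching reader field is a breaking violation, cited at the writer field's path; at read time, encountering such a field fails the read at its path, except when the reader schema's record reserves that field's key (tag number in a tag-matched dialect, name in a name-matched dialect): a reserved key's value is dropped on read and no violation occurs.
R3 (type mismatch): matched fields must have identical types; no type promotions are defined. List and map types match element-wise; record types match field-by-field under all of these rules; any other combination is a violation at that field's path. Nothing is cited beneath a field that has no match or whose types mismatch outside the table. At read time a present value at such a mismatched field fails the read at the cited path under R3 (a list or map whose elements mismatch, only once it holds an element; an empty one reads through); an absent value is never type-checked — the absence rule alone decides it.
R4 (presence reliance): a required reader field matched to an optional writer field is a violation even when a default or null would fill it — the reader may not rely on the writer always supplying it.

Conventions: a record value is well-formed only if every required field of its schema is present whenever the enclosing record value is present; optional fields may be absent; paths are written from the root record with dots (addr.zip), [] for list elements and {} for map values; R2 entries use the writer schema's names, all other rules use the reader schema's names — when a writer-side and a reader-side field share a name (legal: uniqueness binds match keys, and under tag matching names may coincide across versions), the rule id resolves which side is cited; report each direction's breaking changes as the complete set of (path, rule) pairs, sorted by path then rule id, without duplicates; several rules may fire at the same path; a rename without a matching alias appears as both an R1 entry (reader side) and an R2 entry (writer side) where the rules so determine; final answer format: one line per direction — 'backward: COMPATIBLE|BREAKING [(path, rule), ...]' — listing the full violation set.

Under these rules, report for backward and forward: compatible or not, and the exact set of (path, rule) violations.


backward: BREAKING [(blob, R1), (blob, R4)]; forward: COMPATIBLE []

in Account below, arrows point writer -> reader
checking backward for Account: reader v2 against writer v1:
  attempts: paired with writer attempts (int32 -> int32; writer required)
  duration: paired with writer duration (int64 -> int64; writer required)
  active: paired with writer active (bool -> bool; writer required)
  blob: paired with writer blob (bytes -> bytes; writer optional)
  writer field height has no reader counterpart
  R1 fires at blob
  R4 fires at blob
  => 2 violation(s): backward is BREAKING for Account
checking forward for Account: reader v1 against writer v2:
  attempts: paired with writer attempts (int32 -> int32; writer required)
  duration: paired with writer duration (int64 -> int64; writer required)
  active: paired with writer active (bool -> bool; writer required)
  height: no writer-side match
  blob: paired with writer blob (bytes -> bytes; writer required)
  => forward: COMPATIBLE


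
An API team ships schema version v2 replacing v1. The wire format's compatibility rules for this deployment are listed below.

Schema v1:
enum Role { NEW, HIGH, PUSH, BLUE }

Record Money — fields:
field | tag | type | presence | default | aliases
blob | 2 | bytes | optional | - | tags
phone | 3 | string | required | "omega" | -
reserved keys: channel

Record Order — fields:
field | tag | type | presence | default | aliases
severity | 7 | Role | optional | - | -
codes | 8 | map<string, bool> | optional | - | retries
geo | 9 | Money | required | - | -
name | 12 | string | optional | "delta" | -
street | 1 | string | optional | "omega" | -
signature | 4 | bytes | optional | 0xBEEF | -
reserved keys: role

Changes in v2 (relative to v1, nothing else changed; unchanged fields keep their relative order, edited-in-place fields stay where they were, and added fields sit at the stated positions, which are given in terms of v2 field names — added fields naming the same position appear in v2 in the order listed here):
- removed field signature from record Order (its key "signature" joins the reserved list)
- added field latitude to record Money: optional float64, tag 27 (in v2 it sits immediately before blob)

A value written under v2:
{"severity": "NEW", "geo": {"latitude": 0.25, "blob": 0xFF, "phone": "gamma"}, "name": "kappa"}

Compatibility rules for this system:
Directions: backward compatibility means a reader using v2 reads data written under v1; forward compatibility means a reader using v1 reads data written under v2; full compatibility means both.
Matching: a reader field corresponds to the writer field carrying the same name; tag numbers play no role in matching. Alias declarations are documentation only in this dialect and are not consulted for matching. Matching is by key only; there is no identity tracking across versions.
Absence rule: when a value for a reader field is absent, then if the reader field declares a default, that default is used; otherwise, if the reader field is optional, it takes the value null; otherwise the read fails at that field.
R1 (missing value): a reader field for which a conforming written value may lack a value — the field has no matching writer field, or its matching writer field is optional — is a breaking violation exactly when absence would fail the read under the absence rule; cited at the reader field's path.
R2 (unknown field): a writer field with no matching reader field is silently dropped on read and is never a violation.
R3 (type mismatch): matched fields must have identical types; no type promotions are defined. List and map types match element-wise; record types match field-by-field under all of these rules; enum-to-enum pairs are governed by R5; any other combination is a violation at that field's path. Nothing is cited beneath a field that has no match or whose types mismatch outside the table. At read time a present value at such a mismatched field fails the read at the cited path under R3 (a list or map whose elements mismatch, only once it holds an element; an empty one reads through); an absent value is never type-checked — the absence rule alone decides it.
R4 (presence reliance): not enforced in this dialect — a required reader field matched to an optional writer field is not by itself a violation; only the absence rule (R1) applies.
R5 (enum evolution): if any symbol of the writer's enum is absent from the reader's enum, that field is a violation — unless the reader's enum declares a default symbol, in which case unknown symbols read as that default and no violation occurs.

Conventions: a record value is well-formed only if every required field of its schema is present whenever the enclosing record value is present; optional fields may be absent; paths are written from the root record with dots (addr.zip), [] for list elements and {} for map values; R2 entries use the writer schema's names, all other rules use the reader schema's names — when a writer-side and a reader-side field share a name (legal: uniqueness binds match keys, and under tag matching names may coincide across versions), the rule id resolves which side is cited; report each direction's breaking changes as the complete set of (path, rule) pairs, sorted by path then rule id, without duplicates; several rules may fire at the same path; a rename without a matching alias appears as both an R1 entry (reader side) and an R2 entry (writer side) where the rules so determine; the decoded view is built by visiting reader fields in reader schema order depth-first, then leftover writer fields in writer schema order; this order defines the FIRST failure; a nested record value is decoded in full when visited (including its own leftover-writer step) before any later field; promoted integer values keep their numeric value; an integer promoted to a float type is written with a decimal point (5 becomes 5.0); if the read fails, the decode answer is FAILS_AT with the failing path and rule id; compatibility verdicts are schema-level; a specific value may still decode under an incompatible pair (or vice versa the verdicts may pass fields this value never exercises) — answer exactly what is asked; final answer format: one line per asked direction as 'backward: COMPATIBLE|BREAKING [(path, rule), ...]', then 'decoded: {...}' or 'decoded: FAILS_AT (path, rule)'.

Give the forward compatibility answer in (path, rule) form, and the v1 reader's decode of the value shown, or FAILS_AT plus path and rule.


forward: COMPATIBLE []; decoded: {"severity": "NEW", "codes": null, "geo": {"blob": 0xFF, "phone": "gamma"}, "name": "kappa", "street": "omega", "signature": 0xBEEF}

in Order below, arrows point writer -> reader
checking forward for Order: reader v1 against writer v2:
  severity <- severity (Role -> Role, writer optional)
  codes <- codes (map<string, bool> -> map<string, bool>, writer optional)
  geo <- geo (Money -> Money, writer required)
  name <- name (string -> string, writer optional)
  street <- street (string -> string, writer optional)
  signature has no writer counterpart
  geo.blob <- geo.blob (bytes -> bytes, writer optional)
  geo.phone <- geo.phone (string -> string, writer required)
  leftover writer field: geo.latitude
  => no violations; forward on Order: COMPATIBLE
decode walk for Order under reader schema v1:
  severity := "NEW"
  codes := null (not supplied -> null)
  geo.blob := 0xFF
  geo.phone := "gamma"
  writer geo.latitude: unmatched, discarded
  name := "kappa"
  street := "omega" (no value, default fills)
  signature := 0xBEEF (no value, default fills)
  => decoded: {"severity": "NEW", "codes": null, "geo": {"blob": 0xFF, "phone": "gamma"}, "name": "kappa", "street": "omega", "signature": 0xBEEF}
the other Order changes do not affect what is asked:
  removed field signature from record Order (its key "signature" joins the reserved list) -> triggers nothing under Order's printed rules — same verdict
  added field latitude to record Money: optional float64, tag 27 (in v2 it sits immediately before blob) -> triggers nothing under Order's printed rules — same verdict


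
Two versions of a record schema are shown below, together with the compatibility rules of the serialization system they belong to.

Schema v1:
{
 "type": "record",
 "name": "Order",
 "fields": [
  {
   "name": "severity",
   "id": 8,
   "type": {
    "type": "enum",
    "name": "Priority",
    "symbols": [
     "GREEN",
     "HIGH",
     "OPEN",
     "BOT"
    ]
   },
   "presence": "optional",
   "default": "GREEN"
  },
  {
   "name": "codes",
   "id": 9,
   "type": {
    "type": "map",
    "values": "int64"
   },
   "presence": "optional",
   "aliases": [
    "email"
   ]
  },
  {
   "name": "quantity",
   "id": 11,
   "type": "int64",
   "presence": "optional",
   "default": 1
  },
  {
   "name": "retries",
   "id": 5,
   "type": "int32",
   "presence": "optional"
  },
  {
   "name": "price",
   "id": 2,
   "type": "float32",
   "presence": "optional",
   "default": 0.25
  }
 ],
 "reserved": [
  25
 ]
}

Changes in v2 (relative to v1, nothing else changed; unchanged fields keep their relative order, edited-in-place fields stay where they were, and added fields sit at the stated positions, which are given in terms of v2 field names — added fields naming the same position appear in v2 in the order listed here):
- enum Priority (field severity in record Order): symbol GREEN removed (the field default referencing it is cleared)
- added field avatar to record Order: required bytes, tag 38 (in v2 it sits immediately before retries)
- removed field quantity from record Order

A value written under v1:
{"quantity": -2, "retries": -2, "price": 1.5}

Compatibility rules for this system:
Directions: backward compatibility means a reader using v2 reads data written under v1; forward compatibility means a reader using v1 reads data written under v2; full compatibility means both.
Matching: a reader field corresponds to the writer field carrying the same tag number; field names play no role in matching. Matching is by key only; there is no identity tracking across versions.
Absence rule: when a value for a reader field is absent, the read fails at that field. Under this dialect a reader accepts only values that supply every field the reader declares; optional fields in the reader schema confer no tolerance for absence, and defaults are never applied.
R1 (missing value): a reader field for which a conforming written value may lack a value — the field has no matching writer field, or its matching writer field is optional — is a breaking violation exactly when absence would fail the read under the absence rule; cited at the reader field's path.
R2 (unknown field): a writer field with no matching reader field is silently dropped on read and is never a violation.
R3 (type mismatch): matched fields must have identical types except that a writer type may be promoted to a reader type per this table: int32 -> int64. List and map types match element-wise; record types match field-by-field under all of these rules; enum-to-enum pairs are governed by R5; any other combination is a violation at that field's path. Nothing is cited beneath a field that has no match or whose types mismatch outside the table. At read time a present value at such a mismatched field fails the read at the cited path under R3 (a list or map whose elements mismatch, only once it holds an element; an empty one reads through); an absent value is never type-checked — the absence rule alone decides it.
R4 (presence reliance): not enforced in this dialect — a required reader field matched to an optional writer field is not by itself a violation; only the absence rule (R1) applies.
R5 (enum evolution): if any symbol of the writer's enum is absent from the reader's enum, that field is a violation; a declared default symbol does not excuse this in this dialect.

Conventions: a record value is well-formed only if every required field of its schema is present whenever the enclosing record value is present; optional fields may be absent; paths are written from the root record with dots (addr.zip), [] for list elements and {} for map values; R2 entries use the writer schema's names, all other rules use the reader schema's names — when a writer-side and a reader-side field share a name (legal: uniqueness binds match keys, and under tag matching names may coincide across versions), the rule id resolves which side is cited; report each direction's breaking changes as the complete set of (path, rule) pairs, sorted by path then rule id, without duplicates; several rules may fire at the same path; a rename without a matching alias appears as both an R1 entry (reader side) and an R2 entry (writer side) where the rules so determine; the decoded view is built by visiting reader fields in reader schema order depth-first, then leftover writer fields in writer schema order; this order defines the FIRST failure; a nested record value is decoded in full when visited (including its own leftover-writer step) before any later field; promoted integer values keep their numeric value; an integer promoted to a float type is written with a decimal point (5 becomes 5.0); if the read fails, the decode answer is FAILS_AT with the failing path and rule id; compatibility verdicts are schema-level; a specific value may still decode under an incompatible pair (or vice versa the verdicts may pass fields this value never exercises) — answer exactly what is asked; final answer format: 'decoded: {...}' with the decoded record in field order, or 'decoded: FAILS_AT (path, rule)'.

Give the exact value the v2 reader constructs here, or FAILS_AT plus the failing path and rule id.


decoded: FAILS_AT (severity, R1)

arrows below run writer -> reader for Order
migrating the Order value to v2:
  read fails at severity under R1 (no fill)
  => FAILS_AT (severity, R1)
the other Order changes do not affect what is asked:
  added field avatar to record Order: required bytes, tag 38 (in v2 it sits immediately before retries) -> affects the rule determinations only; this particular Order value decodes identically
  removed field quantity from record Order -> affects the rule determinations only; this particular Order value decodes identically


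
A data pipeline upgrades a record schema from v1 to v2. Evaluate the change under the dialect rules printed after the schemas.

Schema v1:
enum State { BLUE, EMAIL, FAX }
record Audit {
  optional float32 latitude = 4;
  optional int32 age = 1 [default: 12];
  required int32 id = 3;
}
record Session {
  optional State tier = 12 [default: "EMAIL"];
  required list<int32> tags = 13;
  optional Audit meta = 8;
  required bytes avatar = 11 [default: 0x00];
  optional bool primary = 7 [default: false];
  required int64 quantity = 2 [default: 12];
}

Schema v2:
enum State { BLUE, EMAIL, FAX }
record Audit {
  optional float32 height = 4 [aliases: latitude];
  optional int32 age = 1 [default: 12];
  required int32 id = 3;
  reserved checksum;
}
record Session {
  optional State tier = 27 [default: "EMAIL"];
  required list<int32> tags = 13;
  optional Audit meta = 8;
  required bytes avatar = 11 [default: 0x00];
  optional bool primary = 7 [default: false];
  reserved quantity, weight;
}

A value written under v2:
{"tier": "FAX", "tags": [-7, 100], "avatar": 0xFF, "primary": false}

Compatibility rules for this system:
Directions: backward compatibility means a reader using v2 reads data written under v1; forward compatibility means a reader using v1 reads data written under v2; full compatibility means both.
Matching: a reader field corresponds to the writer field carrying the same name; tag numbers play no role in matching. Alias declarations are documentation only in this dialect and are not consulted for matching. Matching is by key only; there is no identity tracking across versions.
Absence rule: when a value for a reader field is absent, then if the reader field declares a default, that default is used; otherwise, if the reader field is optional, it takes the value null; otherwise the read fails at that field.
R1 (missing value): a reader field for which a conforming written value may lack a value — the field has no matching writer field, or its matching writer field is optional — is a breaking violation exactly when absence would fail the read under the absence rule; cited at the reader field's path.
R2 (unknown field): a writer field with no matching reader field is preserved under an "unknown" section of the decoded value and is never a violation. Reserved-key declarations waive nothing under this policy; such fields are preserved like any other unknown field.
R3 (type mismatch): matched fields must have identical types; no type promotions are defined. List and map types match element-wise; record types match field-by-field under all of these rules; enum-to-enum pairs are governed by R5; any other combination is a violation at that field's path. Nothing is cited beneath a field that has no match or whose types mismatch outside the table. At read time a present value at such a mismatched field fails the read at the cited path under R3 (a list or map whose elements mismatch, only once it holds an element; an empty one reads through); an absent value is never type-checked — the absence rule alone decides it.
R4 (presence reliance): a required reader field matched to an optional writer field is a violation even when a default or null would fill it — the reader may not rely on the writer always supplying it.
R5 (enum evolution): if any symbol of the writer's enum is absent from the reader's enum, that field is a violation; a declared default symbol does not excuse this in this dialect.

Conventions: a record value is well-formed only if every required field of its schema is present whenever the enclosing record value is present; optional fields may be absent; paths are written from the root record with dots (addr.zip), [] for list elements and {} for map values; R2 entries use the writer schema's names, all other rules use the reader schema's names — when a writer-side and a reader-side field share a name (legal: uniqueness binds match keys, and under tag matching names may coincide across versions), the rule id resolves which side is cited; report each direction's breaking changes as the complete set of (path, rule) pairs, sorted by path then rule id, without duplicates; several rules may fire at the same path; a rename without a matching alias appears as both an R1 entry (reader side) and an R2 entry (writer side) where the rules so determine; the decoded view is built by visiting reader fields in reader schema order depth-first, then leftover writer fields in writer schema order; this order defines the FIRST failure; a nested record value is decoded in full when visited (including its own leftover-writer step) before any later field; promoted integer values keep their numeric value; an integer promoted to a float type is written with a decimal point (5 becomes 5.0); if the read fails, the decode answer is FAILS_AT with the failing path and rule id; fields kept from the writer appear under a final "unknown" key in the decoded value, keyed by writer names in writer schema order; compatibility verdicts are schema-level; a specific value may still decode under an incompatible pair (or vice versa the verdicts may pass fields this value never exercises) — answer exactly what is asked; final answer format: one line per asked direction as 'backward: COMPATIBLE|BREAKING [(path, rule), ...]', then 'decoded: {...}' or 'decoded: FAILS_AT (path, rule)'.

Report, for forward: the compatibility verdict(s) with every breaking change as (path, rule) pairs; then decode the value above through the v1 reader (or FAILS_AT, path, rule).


forward: COMPATIBLE []; decoded: {"tier": "FAX", "tags": [-7, 100], "meta": null, "avatar": 0xFF, "primary": false, "quantity": 12}

the writer's type comes first in each Session pair
forward on Session — v1 reading data written by v2:
  tier: State -> State, writer optional; from tier
  tags: list<int32> -> list<int32>, writer required; from tags
  meta: Audit -> Audit, writer optional; from meta
  avatar: bytes -> bytes, writer required; from avatar
  primary: bool -> bool, writer optional; from primary
  no writer field matches reader quantity
  no writer field matches reader meta.latitude
  meta.age: int32 -> int32, writer optional; from meta.age
  meta.id: int32 -> int32, writer required; from meta.id
  meta.height (writer side), unknown to reader
  nothing fires on Session: forward is COMPATIBLE
migrating the Session value to v1:
  tier := "FAX"
  tags := [-7, 100]
  meta := null (missing; optional => null)
  avatar := 0xFF
  primary := false
  quantity := 12 (missing; default applied)
  => decoded: {"tier": "FAX", "tags": [-7, 100], "meta": null, "avatar": 0xFF, "primary": false, "quantity": 12}
ruling out the remaining Session differences:
  renamed field latitude to height in record Audit (alias latitude declared on the renamed field) -> no rule fires on it in Session's dialect; the asked verdict holds
  field tier in record Session: tag 12 changed to 27 -> no rule fires on it in Session's dialect; the asked verdict holds
  removed field quantity from record Session (its key "quantity" joins the reserved list) -> no rule fires on it in Session's dialect; the asked verdict holds


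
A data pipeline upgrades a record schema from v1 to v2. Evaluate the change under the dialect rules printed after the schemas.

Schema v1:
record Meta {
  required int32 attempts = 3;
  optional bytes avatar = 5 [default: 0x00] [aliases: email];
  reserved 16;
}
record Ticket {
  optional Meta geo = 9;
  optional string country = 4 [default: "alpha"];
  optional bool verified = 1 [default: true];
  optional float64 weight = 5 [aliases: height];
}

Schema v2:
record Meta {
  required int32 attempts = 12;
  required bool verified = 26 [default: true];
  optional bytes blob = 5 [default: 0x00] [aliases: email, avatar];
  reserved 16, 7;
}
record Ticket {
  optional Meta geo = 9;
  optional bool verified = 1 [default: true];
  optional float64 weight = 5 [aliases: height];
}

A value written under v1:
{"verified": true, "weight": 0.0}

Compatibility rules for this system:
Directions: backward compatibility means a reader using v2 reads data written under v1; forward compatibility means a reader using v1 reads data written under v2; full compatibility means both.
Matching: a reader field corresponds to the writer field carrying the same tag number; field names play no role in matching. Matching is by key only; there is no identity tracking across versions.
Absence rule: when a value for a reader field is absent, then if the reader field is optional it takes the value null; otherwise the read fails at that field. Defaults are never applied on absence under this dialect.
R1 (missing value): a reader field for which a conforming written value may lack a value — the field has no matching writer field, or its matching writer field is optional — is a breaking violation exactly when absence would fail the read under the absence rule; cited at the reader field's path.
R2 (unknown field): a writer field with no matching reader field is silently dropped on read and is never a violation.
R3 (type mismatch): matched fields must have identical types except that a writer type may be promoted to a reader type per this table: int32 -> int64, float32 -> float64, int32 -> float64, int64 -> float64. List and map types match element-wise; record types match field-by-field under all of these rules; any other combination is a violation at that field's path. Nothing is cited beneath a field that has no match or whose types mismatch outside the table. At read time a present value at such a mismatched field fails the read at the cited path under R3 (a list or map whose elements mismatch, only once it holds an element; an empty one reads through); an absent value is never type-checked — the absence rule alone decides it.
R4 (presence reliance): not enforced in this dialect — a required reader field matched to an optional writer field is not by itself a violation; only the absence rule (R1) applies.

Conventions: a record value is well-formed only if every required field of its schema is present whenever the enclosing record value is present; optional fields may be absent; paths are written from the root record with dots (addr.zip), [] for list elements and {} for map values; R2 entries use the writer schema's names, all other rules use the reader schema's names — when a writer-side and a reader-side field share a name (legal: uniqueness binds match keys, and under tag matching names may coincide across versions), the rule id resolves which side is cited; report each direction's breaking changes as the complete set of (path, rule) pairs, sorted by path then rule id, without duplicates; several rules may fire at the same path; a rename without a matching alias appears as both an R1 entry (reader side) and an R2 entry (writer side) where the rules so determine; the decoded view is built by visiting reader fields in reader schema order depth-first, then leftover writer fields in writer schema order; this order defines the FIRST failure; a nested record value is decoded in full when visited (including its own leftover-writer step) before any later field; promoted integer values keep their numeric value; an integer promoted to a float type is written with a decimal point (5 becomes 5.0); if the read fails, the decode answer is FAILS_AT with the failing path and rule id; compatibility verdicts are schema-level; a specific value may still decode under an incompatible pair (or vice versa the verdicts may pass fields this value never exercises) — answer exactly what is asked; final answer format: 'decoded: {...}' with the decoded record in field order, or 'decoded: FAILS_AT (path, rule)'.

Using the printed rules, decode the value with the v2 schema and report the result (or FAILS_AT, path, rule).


in Ticket below, arrows point writer -> reader
migrating the Ticket value to v2:
  geo := null (not supplied -> null)
  verified := true
  weight := 0.0
  => decoded: {"geo": null, "verified": true, "weight": 0.0}
ruling out the remaining Ticket differences:
  field attempts in record Meta: tag 3 changed to 12 -> affects the rule determinations only; this particular Ticket value decodes identically
  renamed field avatar to blob in record Meta (alias avatar declared on the renamed field) -> inert under this dialect — no rule fires on Ticket and the result does not move
  added field verified to record Meta: required bool, tag 26, default true (in v2 it sits immediately before blob) -> affects the rule determinations only; this particular Ticket value decodes identically

decoded: {"geo": null, "verified": true, "weight": 0.0}
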